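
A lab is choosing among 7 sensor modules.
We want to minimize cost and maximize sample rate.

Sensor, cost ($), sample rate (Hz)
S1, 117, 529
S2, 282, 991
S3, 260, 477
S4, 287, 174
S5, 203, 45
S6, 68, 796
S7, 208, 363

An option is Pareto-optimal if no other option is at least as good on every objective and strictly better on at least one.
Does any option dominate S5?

S1 vs S5: cost 117≤203, sample rate 529≥45 — S1 is at least as good on every objective and strictly better on at least one, so S1 dominates S5.

Yes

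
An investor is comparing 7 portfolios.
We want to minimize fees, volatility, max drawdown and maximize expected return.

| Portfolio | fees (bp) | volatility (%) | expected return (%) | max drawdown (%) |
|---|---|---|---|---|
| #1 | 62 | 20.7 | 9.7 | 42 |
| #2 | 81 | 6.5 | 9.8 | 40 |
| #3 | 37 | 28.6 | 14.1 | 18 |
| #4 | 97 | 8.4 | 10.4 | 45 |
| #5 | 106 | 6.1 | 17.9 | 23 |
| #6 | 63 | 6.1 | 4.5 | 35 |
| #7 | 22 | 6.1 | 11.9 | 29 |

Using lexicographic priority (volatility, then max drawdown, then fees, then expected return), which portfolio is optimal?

First minimize volatility: best is 6.1, kept {#5, #6, #7}.
Then minimize max drawdown: best is 23, kept {#5}.

#5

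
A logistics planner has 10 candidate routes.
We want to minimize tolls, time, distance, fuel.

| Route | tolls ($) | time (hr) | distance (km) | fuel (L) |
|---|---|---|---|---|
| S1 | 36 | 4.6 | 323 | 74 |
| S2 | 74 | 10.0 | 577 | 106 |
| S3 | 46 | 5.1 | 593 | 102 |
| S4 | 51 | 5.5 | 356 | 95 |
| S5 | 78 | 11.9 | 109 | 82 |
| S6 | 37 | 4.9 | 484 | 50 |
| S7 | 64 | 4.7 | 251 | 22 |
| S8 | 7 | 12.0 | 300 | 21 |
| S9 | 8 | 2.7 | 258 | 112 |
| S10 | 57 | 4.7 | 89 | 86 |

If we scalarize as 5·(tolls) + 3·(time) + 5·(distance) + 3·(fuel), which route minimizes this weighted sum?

S1: 5·36 + 3·4.6 + 5·323 + 3·74 = 2030.8
S2: 5·74 + 3·10.0 + 5·577 + 3·106 = 3603.0
S3: 5·46 + 3·5.1 + 5·593 + 3·102 = 3516.3
S4: 5·51 + 3·5.5 + 5·356 + 3·95 = 2336.5
S5: 5·78 + 3·11.9 + 5·109 + 3·82 = 1216.7
S6: 5·37 + 3·4.9 + 5·484 + 3·50 = 2769.7
S7: 5·64 + 3·4.7 + 5·251 + 3·22 = 1655.1
S8: 5·7 + 3·12.0 + 5·300 + 3·21 = 1634.0
S9: 5·8 + 3·2.7 + 5·258 + 3·112 = 1674.1
S10: 5·57 + 3·4.7 + 5·89 + 3·86 = 1002.1
Lowest: S10 at 1002.1.

S10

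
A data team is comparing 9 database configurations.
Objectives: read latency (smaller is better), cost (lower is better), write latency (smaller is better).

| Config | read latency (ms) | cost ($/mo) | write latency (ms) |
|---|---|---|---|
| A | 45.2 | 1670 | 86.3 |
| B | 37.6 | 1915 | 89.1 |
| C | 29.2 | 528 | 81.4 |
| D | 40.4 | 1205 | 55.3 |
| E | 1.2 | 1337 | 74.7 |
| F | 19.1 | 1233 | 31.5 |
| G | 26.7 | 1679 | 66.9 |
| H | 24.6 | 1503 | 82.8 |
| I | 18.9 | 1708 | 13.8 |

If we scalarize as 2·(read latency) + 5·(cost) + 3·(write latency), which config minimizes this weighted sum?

A: 2·45.2 + 5·1670 + 3·86.3 = 8699.3
B: 2·37.6 + 5·1915 + 3·89.1 = 9917.5
C: 2·29.2 + 5·528 + 3·81.4 = 2942.6
D: 2·40.4 + 5·1205 + 3·55.3 = 6271.7
E: 2·1.2 + 5·1337 + 3·74.7 = 6911.5
F: 2·19.1 + 5·1233 + 3·31.5 = 6297.7
G: 2·26.7 + 5·1679 + 3·66.9 = 8649.1
H: 2·24.6 + 5·1503 + 3·82.8 = 7812.6
I: 2·18.9 + 5·1708 + 3·13.8 = 8619.2
Lowest: C at 2942.6.

C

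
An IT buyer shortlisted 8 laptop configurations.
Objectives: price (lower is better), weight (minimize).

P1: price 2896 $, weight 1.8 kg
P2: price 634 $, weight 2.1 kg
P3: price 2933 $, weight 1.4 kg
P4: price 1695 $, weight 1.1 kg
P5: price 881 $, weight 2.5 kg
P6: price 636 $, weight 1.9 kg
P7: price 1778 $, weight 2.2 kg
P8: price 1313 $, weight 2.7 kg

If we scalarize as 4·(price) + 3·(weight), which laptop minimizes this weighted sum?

P1: 4·2896 + 3·1.8 = 11589.4
P2: 4·634 + 3·2.1 = 2542.3
P3: 4·2933 + 3·1.4 = 11736.2
P4: 4·1695 + 3·1.1 = 6783.3
P5: 4·881 + 3·2.5 = 3531.5
P6: 4·636 + 3·1.9 = 2549.7
P7: 4·1778 + 3·2.2 = 7118.6
P8: 4·1313 + 3·2.7 = 5260.1
Lowest: P2 at 2542.3.

P2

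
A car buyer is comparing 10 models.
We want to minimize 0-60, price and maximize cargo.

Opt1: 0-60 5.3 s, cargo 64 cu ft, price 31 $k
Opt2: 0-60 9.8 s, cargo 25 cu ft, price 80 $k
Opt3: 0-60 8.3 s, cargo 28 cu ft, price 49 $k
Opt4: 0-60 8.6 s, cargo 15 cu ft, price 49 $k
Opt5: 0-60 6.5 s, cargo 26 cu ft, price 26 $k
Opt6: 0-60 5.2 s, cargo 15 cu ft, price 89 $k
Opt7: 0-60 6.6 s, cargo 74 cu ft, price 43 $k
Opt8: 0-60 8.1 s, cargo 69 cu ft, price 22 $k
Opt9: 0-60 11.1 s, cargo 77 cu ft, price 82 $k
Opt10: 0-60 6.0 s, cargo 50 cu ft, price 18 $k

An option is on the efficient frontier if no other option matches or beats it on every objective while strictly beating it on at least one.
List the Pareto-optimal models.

Opt1, Opt6, Opt7, Opt8, Opt9, Opt10

Opt1: not dominated.
Opt2: dominated by Opt1 (0-60 5.3≤9.8, cargo 64≥25, price 31≤80).
Opt3: dominated by Opt1 (0-60 5.3≤8.3, cargo 64≥28, price 31≤49).
Opt4: dominated by Opt1 (0-60 5.3≤8.6, cargo 64≥15, price 31≤49).
Opt5: dominated by Opt10 (0-60 6.0≤6.5, cargo 50≥26, price 18≤26).
Opt6: not dominated (best 0-60).
Opt7: not dominated.
Opt8: not dominated.
Opt9: not dominated (best cargo).
Opt10: not dominated (best price).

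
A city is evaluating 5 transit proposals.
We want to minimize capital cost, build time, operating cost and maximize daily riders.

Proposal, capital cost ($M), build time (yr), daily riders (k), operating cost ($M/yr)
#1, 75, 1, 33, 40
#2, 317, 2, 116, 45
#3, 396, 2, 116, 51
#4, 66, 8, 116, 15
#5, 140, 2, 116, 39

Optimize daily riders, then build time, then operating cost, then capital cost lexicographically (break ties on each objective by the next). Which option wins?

#5

First maximize daily riders: best is 116, kept {#2, #3, #4, #5}.
Then minimize build time: best is 2, kept {#2, #3, #5}.
Then minimize operating cost: best is 39, kept {#5}.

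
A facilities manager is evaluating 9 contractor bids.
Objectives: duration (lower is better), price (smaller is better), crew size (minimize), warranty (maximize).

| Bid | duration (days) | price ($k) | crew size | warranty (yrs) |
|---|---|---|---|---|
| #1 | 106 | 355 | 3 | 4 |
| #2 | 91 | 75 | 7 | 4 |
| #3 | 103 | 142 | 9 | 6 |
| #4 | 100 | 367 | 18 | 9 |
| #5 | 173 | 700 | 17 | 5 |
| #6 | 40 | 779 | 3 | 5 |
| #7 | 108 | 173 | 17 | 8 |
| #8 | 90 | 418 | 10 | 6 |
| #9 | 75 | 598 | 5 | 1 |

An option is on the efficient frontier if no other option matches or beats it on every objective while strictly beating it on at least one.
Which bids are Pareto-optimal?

#1, #2, #3, #4, #6, #7, #8, #9

#1: not dominated.
#2: not dominated (best price).
#3: not dominated.
#4: not dominated (best warranty).
#5: dominated by #3 (duration 103≤173, price 142≤700, crew size 9≤17, warranty 6≥5).
#6: not dominated (best duration).
#7: not dominated.
#8: not dominated.
#9: not dominated.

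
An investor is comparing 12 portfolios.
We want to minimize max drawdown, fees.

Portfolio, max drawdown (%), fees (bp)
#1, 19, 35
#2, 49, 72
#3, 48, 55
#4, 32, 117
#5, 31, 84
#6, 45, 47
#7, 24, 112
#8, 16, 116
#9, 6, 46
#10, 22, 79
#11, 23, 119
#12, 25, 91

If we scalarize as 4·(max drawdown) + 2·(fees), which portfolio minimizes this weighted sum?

#1: 4·19 + 2·35 = 146
#2: 4·49 + 2·72 = 340
#3: 4·48 + 2·55 = 302
#4: 4·32 + 2·117 = 362
#5: 4·31 + 2·84 = 292
#6: 4·45 + 2·47 = 274
#7: 4·24 + 2·112 = 320
#8: 4·16 + 2·116 = 296
#9: 4·6 + 2·46 = 116
#10: 4·22 + 2·79 = 246
#11: 4·23 + 2·119 = 330
#12: 4·25 + 2·91 = 282
Lowest: #9 at 116.

#9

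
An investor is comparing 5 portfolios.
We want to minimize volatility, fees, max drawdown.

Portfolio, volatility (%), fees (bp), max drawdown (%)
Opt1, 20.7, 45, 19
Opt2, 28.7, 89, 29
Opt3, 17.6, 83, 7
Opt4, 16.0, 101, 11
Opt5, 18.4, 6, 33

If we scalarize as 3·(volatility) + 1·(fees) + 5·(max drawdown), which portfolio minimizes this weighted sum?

Opt3

Opt1: 3·20.7 + 1·45 + 5·19 = 202.1
Opt2: 3·28.7 + 1·89 + 5·29 = 320.1
Opt3: 3·17.6 + 1·83 + 5·7 = 170.8
Opt4: 3·16.0 + 1·101 + 5·11 = 204.0
Opt5: 3·18.4 + 1·6 + 5·33 = 226.2
Lowest: Opt3 at 170.8.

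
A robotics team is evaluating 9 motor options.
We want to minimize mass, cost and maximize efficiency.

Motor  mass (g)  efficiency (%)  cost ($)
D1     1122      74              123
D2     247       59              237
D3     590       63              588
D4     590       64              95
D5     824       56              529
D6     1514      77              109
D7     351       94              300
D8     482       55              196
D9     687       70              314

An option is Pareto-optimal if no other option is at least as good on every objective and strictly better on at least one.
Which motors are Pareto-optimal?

D1, D2, D4, D6, D7, D8

D1: not dominated.
D2: not dominated (best mass).
D3: dominated by D4 (mass 590≤590, efficiency 64≥63, cost 95≤588).
D4: not dominated (best cost).
D5: dominated by D2 (mass 247≤824, efficiency 59≥56, cost 237≤529).
D6: not dominated.
D7: not dominated (best efficiency).
D8: not dominated.
D9: dominated by D7 (mass 351≤687, efficiency 94≥70, cost 300≤314).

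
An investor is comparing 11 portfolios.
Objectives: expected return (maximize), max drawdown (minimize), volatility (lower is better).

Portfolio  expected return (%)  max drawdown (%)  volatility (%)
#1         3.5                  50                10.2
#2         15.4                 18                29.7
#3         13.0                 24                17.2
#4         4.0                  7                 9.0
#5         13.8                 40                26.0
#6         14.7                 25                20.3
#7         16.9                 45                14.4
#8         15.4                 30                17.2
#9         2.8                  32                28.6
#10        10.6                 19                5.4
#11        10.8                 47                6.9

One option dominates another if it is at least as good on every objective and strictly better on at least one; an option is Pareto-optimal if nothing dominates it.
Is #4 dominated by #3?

#3 vs #4: #3 is worse on max drawdown (24 vs 7), so it does not dominate #4.

No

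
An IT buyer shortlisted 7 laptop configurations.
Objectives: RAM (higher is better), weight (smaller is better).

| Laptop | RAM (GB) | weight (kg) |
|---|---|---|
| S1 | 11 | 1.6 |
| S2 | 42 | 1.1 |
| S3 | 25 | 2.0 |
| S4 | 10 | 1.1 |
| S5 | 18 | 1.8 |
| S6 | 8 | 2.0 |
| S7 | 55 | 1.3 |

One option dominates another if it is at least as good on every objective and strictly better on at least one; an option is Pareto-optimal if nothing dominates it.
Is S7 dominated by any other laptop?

S1: worse on RAM (11 vs 55).
S2: worse on RAM (42 vs 55).
S3: worse on RAM (25 vs 55).
S4: worse on RAM (10 vs 55).
S5: worse on RAM (18 vs 55).
S6: worse on RAM (8 vs 55).
No option is at least as good as S7 on every objective and strictly better on one.

No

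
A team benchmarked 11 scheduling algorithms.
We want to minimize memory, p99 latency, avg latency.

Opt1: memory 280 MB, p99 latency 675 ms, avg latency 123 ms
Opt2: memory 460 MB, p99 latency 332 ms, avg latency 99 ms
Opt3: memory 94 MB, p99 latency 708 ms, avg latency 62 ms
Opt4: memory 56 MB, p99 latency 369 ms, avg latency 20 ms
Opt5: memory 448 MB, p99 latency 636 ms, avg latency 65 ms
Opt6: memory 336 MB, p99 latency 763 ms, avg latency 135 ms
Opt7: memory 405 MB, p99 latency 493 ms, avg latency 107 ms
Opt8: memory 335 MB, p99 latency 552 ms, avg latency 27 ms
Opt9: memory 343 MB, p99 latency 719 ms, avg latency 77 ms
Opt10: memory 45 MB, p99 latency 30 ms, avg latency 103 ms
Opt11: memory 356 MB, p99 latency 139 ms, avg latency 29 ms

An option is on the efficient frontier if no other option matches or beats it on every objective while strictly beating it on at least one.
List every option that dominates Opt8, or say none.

Opt4

Opt4: memory 56≤335, p99 latency 369≤552, avg latency 20≤27 — dominates Opt8.
Others (Opt1, Opt2, Opt3, Opt5, Opt6, Opt7, Opt9, Opt10, Opt11) are each worse than Opt8 on at least one objective.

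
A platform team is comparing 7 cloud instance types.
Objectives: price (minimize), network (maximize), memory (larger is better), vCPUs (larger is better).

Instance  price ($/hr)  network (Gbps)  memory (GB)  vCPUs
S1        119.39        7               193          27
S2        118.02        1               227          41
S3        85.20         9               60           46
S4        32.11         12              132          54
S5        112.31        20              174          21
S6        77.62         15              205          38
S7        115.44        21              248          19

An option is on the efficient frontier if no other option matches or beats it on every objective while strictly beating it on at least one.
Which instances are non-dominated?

S1: dominated by S6 (price 77.62≤119.39, network 15≥7, memory 205≥193, vCPUs 38≥27).
S2: not dominated.
S3: dominated by S4 (price 32.11≤85.20, network 12≥9, memory 132≥60, vCPUs 54≥46).
S4: not dominated (best price).
S5: not dominated.
S6: not dominated.
S7: not dominated (best network).

S2, S4, S5, S6, S7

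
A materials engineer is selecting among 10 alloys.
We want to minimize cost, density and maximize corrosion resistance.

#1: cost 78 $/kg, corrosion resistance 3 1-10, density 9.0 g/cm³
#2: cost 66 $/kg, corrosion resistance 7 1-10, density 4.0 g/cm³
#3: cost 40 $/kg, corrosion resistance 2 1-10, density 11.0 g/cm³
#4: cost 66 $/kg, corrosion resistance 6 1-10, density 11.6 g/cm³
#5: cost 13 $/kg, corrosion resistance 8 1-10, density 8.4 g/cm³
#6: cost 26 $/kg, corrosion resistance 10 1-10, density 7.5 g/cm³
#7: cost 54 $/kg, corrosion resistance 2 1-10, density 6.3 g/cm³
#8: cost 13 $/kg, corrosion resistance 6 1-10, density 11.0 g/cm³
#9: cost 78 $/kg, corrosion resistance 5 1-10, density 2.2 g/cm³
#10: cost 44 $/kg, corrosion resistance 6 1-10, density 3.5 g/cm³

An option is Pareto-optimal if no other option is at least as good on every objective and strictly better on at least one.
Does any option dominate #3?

Yes

#5 vs #3: cost 13≤40, corrosion resistance 8≥2, density 8.4≤11.0 — #5 is at least as good on every objective and strictly better on at least one, so #5 dominates #3.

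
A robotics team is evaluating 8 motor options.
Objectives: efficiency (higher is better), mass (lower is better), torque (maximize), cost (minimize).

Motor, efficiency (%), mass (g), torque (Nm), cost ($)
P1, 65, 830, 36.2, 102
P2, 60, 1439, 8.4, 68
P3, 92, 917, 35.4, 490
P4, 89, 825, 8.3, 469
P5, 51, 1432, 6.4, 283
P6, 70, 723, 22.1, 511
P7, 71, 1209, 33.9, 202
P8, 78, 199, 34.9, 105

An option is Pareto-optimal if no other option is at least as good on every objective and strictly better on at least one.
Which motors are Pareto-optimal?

P1: not dominated (best torque).
P2: not dominated (best cost).
P3: not dominated (best efficiency).
P4: not dominated.
P5: dominated by P1 (efficiency 65≥51, mass 830≤1432, torque 36.2≥6.4, cost 102≤283).
P6: dominated by P8 (efficiency 78≥70, mass 199≤723, torque 34.9≥22.1, cost 105≤511).
P7: dominated by P8 (efficiency 78≥71, mass 199≤1209, torque 34.9≥33.9, cost 105≤202).
P8: not dominated (best mass).

P1, P2, P3, P4, P8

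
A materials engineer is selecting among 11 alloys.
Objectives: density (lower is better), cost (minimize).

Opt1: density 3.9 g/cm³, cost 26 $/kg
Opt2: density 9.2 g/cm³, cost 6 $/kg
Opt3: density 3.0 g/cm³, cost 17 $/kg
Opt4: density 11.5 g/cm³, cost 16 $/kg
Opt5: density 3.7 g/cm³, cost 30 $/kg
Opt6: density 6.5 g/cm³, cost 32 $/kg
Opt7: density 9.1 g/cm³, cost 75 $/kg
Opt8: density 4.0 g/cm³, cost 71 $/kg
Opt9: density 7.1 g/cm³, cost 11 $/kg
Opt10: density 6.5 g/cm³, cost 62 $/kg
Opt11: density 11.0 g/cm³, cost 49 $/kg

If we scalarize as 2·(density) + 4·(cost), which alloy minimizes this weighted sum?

Opt1: 2·3.9 + 4·26 = 111.8
Opt2: 2·9.2 + 4·6 = 42.4
Opt3: 2·3.0 + 4·17 = 74.0
Opt4: 2·11.5 + 4·16 = 87.0
Opt5: 2·3.7 + 4·30 = 127.4
Opt6: 2·6.5 + 4·32 = 141.0
Opt7: 2·9.1 + 4·75 = 318.2
Opt8: 2·4.0 + 4·71 = 292.0
Opt9: 2·7.1 + 4·11 = 58.2
Opt10: 2·6.5 + 4·62 = 261.0
Opt11: 2·11.0 + 4·49 = 218.0
Lowest: Opt2 at 42.4.

Opt2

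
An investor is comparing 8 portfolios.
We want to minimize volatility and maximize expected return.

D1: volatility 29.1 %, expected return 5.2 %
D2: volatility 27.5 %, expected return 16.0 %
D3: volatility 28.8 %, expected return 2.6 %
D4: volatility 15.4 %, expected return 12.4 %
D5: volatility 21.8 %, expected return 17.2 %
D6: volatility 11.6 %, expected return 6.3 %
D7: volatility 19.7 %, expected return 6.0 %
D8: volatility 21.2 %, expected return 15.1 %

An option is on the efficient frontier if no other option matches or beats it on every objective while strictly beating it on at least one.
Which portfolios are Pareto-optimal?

D1: dominated by D2 (volatility 27.5≤29.1, expected return 16.0≥5.2).
D2: dominated by D5 (volatility 21.8≤27.5, expected return 17.2≥16.0).
D3: dominated by D2 (volatility 27.5≤28.8, expected return 16.0≥2.6).
D4: not dominated.
D5: not dominated (best expected return).
D6: not dominated (best volatility).
D7: dominated by D4 (volatility 15.4≤19.7, expected return 12.4≥6.0).
D8: not dominated.

D4, D5, D6, D8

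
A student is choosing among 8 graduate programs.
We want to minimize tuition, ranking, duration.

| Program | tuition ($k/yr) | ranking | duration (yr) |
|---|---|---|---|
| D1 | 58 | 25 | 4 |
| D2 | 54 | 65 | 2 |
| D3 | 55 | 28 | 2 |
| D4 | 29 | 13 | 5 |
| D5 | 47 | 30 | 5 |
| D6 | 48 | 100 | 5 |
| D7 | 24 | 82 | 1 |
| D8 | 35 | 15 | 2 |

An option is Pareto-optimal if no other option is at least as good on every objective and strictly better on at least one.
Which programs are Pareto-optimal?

D4, D7, D8

D1: dominated by D8 (tuition 35≤58, ranking 15≤25, duration 2≤4).
D2: dominated by D8 (tuition 35≤54, ranking 15≤65, duration 2≤2).
D3: dominated by D8 (tuition 35≤55, ranking 15≤28, duration 2≤2).
D4: not dominated (best ranking).
D5: dominated by D4 (tuition 29≤47, ranking 13≤30, duration 5≤5).
D6: dominated by D4 (tuition 29≤48, ranking 13≤100, duration 5≤5).
D7: not dominated (best tuition).
D8: not dominated.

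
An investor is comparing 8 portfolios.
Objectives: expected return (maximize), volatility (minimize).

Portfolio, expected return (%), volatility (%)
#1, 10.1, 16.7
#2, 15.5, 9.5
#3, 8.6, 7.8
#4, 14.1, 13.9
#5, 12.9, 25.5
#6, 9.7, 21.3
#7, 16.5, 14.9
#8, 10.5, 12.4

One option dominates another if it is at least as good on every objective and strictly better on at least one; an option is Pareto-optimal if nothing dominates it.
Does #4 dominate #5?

#4 vs #5: expected return 14.1≥12.9, volatility 13.9≤25.5 — #4 is at least as good on every objective with at least one strict improvement.

Yes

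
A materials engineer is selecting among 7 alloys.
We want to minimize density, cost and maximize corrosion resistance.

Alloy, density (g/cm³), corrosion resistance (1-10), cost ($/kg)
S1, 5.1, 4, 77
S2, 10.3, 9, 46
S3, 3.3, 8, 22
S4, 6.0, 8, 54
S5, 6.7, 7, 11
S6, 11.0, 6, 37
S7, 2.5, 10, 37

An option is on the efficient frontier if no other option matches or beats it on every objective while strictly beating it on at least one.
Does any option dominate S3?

No

S1: worse on density (5.1 vs 3.3).
S2: worse on density (10.3 vs 3.3).
S4: worse on density (6.0 vs 3.3).
S5: worse on density (6.7 vs 3.3).
S6: worse on density (11.0 vs 3.3).
S7: worse on cost (37 vs 22).
No option is at least as good as S3 on every objective and strictly better on one.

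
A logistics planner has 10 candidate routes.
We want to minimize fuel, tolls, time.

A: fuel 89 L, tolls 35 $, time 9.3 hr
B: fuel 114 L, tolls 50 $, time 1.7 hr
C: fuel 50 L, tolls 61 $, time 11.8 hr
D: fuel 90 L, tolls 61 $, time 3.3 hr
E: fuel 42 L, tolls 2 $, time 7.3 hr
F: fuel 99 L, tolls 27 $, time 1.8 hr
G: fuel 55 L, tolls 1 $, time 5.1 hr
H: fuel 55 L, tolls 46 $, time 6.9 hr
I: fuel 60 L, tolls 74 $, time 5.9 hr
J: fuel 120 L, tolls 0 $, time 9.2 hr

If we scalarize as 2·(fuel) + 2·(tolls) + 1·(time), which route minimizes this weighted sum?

A: 2·89 + 2·35 + 1·9.3 = 257.3
B: 2·114 + 2·50 + 1·1.7 = 329.7
C: 2·50 + 2·61 + 1·11.8 = 233.8
D: 2·90 + 2·61 + 1·3.3 = 305.3
E: 2·42 + 2·2 + 1·7.3 = 95.3
F: 2·99 + 2·27 + 1·1.8 = 253.8
G: 2·55 + 2·1 + 1·5.1 = 117.1
H: 2·55 + 2·46 + 1·6.9 = 208.9
I: 2·60 + 2·74 + 1·5.9 = 273.9
J: 2·120 + 2·0 + 1·9.2 = 249.2
Lowest: E at 95.3.

E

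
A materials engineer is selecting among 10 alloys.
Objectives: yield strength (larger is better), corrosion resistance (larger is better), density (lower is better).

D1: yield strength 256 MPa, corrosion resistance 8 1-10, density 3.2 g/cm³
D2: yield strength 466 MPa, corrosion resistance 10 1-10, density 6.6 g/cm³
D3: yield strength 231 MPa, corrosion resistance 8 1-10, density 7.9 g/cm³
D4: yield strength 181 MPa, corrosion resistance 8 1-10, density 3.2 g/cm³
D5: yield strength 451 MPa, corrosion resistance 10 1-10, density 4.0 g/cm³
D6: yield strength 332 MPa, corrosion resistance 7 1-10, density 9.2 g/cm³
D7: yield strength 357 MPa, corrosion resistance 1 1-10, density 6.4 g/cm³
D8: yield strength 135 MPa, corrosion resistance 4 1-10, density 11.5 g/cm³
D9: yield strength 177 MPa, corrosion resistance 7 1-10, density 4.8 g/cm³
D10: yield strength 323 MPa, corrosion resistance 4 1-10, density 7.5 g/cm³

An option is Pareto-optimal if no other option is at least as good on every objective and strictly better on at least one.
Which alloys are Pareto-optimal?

D1: not dominated.
D2: not dominated (best yield strength).
D3: dominated by D1 (yield strength 256≥231, corrosion resistance 8≥8, density 3.2≤7.9).
D4: dominated by D1 (yield strength 256≥181, corrosion resistance 8≥8, density 3.2≤3.2).
D5: not dominated.
D6: dominated by D2 (yield strength 466≥332, corrosion resistance 10≥7, density 6.6≤9.2).
D7: dominated by D5 (yield strength 451≥357, corrosion resistance 10≥1, density 4.0≤6.4).
D8: dominated by D1 (yield strength 256≥135, corrosion resistance 8≥4, density 3.2≤11.5).
D9: dominated by D1 (yield strength 256≥177, corrosion resistance 8≥7, density 3.2≤4.8).
D10: dominated by D2 (yield strength 466≥323, corrosion resistance 10≥4, density 6.6≤7.5).

D1, D2, D5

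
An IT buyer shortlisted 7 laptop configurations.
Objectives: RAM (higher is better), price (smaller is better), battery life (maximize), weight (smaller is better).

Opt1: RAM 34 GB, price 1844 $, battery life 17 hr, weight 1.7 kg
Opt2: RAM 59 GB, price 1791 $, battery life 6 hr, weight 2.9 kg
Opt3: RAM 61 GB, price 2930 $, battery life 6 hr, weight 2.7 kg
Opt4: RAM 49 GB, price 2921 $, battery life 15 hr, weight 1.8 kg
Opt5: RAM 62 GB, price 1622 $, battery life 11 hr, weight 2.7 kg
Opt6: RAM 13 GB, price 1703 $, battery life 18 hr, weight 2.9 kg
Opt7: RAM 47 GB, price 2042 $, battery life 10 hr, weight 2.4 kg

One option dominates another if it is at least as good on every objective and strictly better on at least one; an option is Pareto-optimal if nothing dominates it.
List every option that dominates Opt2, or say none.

Opt5

Opt5: RAM 62≥59, price 1622≤1791, battery life 11≥6, weight 2.7≤2.9 — dominates Opt2.
Others (Opt1, Opt3, Opt4, Opt6, Opt7) are each worse than Opt2 on at least one objective.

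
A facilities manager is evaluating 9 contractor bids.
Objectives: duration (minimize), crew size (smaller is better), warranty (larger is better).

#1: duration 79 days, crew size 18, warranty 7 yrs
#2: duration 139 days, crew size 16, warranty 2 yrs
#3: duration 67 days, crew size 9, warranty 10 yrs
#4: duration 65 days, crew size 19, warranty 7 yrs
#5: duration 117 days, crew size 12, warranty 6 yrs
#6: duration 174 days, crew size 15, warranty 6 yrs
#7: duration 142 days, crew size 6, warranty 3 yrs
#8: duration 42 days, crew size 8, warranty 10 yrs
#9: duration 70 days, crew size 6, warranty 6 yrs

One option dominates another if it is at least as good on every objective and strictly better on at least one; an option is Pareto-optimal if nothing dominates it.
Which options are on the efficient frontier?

#8, #9

#1: dominated by #3 (duration 67≤79, crew size 9≤18, warranty 10≥7).
#2: dominated by #3 (duration 67≤139, crew size 9≤16, warranty 10≥2).
#3: dominated by #8 (duration 42≤67, crew size 8≤9, warranty 10≥10).
#4: dominated by #8 (duration 42≤65, crew size 8≤19, warranty 10≥7).
#5: dominated by #3 (duration 67≤117, crew size 9≤12, warranty 10≥6).
#6: dominated by #3 (duration 67≤174, crew size 9≤15, warranty 10≥6).
#7: dominated by #9 (duration 70≤142, crew size 6≤6, warranty 6≥3).
#8: not dominated (best duration).
#9: not dominated.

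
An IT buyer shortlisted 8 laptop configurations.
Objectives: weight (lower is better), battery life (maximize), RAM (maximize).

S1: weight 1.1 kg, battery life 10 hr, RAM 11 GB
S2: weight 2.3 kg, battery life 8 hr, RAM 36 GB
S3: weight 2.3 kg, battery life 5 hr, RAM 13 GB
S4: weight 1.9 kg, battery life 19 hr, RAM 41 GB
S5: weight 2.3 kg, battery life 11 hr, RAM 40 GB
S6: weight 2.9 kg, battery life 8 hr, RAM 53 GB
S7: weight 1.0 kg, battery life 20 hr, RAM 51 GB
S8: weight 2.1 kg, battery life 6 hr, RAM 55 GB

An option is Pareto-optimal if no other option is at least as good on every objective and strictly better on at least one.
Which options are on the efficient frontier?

S1: dominated by S7 (weight 1.0≤1.1, battery life 20≥10, RAM 51≥11).
S2: dominated by S4 (weight 1.9≤2.3, battery life 19≥8, RAM 41≥36).
S3: dominated by S2 (weight 2.3≤2.3, battery life 8≥5, RAM 36≥13).
S4: dominated by S7 (weight 1.0≤1.9, battery life 20≥19, RAM 51≥41).
S5: dominated by S4 (weight 1.9≤2.3, battery life 19≥11, RAM 41≥40).
S6: not dominated.
S7: not dominated (best weight).
S8: not dominated (best RAM).

S6, S7, S8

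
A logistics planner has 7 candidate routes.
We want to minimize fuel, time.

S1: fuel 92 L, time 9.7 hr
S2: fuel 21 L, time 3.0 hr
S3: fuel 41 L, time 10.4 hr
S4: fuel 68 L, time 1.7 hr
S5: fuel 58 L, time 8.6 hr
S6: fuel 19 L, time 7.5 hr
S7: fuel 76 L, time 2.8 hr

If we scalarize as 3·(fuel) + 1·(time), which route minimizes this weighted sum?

S6

S1: 3·92 + 1·9.7 = 285.7
S2: 3·21 + 1·3.0 = 66.0
S3: 3·41 + 1·10.4 = 133.4
S4: 3·68 + 1·1.7 = 205.7
S5: 3·58 + 1·8.6 = 182.6
S6: 3·19 + 1·7.5 = 64.5
S7: 3·76 + 1·2.8 = 230.8
Lowest: S6 at 64.5.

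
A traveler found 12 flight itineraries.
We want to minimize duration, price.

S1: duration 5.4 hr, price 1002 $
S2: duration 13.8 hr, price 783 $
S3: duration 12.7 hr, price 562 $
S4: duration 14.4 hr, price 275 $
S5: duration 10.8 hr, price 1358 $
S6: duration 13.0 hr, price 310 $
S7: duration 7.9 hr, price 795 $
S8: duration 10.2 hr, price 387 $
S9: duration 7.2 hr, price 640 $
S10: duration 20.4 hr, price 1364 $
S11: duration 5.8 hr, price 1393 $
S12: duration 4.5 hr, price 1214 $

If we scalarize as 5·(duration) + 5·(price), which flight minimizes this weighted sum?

S1: 5·5.4 + 5·1002 = 5037.0
S2: 5·13.8 + 5·783 = 3984.0
S3: 5·12.7 + 5·562 = 2873.5
S4: 5·14.4 + 5·275 = 1447.0
S5: 5·10.8 + 5·1358 = 6844.0
S6: 5·13.0 + 5·310 = 1615.0
S7: 5·7.9 + 5·795 = 4014.5
S8: 5·10.2 + 5·387 = 1986.0
S9: 5·7.2 + 5·640 = 3236.0
S10: 5·20.4 + 5·1364 = 6922.0
S11: 5·5.8 + 5·1393 = 6994.0
S12: 5·4.5 + 5·1214 = 6092.5
Lowest: S4 at 1447.0.

S4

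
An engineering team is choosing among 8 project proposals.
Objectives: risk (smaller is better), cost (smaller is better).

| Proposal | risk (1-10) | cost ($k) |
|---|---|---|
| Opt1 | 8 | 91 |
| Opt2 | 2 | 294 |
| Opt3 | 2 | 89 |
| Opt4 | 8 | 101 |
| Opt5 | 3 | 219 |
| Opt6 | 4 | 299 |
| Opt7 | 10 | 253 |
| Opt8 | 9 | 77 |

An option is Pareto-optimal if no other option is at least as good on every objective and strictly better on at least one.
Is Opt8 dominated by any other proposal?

No

Opt1: worse on cost (91 vs 77).
Opt2: worse on cost (294 vs 77).
Opt3: worse on cost (89 vs 77).
Opt4: worse on cost (101 vs 77).
Opt5: worse on cost (219 vs 77).
Opt6: worse on cost (299 vs 77).
Opt7: worse on risk (10 vs 9).
No option is at least as good as Opt8 on every objective and strictly better on one.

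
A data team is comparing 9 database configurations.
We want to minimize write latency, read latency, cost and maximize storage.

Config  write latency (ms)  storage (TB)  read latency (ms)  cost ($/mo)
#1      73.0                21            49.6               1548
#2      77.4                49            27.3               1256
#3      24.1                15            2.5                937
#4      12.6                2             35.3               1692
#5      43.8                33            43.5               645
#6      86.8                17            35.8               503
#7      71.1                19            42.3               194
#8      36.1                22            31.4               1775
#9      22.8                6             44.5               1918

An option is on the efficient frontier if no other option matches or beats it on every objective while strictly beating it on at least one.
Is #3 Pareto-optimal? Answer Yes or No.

Yes

#1: worse on write latency (73.0 vs 24.1).
#2: worse on write latency (77.4 vs 24.1).
#4: worse on storage (2 vs 15).
#5: worse on write latency (43.8 vs 24.1).
#6: worse on write latency (86.8 vs 24.1).
#7: worse on write latency (71.1 vs 24.1).
#8: worse on write latency (36.1 vs 24.1).
#9: worse on storage (6 vs 15).
No option is at least as good as #3 on every objective and strictly better on one.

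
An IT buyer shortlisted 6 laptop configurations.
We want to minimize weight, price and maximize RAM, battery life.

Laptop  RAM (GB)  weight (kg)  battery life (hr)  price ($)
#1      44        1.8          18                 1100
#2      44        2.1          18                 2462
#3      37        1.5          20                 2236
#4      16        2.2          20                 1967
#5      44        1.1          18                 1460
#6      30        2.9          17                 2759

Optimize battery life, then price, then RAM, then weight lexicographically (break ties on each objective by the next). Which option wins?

First maximize battery life: best is 20, kept {#3, #4}.
Then minimize price: best is 1967, kept {#4}.

#4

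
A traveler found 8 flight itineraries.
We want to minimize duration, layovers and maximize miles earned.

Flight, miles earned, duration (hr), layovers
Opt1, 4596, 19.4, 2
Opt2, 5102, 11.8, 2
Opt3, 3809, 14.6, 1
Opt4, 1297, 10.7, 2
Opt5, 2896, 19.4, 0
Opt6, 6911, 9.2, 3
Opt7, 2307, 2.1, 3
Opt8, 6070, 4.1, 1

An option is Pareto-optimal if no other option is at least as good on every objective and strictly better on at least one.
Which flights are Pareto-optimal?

Opt1: dominated by Opt2 (miles earned 5102≥4596, duration 11.8≤19.4, layovers 2≤2).
Opt2: dominated by Opt8 (miles earned 6070≥5102, duration 4.1≤11.8, layovers 1≤2).
Opt3: dominated by Opt8 (miles earned 6070≥3809, duration 4.1≤14.6, layovers 1≤1).
Opt4: dominated by Opt8 (miles earned 6070≥1297, duration 4.1≤10.7, layovers 1≤2).
Opt5: not dominated (best layovers).
Opt6: not dominated (best miles earned).
Opt7: not dominated (best duration).
Opt8: not dominated.

Opt5, Opt6, Opt7, Opt8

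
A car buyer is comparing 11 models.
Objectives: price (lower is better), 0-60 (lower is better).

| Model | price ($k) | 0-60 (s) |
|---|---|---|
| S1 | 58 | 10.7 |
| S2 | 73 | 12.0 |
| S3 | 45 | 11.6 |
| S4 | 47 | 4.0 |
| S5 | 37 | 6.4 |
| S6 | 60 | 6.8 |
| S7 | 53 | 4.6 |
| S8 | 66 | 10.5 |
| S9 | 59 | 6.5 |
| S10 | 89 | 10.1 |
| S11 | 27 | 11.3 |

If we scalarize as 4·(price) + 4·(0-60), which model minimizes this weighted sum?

S11

S1: 4·58 + 4·10.7 = 274.8
S2: 4·73 + 4·12.0 = 340.0
S3: 4·45 + 4·11.6 = 226.4
S4: 4·47 + 4·4.0 = 204.0
S5: 4·37 + 4·6.4 = 173.6
S6: 4·60 + 4·6.8 = 267.2
S7: 4·53 + 4·4.6 = 230.4
S8: 4·66 + 4·10.5 = 306.0
S9: 4·59 + 4·6.5 = 262.0
S10: 4·89 + 4·10.1 = 396.4
S11: 4·27 + 4·11.3 = 153.2
Lowest: S11 at 153.2.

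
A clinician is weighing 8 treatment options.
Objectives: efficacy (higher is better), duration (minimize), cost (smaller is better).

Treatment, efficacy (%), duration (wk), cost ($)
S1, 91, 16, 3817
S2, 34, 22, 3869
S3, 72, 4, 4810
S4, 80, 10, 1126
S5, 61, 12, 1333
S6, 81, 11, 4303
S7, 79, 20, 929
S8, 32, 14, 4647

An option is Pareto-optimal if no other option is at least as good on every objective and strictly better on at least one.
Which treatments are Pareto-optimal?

S1: not dominated (best efficacy).
S2: dominated by S1 (efficacy 91≥34, duration 16≤22, cost 3817≤3869).
S3: not dominated (best duration).
S4: not dominated.
S5: dominated by S4 (efficacy 80≥61, duration 10≤12, cost 1126≤1333).
S6: not dominated.
S7: not dominated (best cost).
S8: dominated by S4 (efficacy 80≥32, duration 10≤14, cost 1126≤4647).

S1, S3, S4, S6, S7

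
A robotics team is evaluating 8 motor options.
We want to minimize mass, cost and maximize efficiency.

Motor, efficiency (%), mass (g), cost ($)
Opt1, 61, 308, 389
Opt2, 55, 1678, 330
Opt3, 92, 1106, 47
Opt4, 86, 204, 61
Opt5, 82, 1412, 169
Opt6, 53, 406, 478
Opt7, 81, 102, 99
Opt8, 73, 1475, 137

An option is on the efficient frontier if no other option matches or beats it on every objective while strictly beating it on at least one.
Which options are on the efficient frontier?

Opt3, Opt4, Opt7

Opt1: dominated by Opt4 (efficiency 86≥61, mass 204≤308, cost 61≤389).
Opt2: dominated by Opt3 (efficiency 92≥55, mass 1106≤1678, cost 47≤330).
Opt3: not dominated (best efficiency).
Opt4: not dominated.
Opt5: dominated by Opt3 (efficiency 92≥82, mass 1106≤1412, cost 47≤169).
Opt6: dominated by Opt1 (efficiency 61≥53, mass 308≤406, cost 389≤478).
Opt7: not dominated (best mass).
Opt8: dominated by Opt3 (efficiency 92≥73, mass 1106≤1475, cost 47≤137).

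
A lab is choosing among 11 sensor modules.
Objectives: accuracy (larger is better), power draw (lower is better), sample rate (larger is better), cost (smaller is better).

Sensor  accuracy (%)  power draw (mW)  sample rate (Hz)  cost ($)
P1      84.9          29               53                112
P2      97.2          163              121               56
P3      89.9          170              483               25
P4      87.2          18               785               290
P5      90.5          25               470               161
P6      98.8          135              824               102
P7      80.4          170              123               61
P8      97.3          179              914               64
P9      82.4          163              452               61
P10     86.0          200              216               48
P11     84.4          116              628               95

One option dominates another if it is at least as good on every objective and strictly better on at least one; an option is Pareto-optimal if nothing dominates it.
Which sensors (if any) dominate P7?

P3: accuracy 89.9≥80.4, power draw 170≤170, sample rate 483≥123, cost 25≤61 — dominates P7.
P9: accuracy 82.4≥80.4, power draw 163≤170, sample rate 452≥123, cost 61≤61 — dominates P7.
Others (P1, P2, P4, P5, P6, P8, P10, P11) are each worse than P7 on at least one objective.

P3, P9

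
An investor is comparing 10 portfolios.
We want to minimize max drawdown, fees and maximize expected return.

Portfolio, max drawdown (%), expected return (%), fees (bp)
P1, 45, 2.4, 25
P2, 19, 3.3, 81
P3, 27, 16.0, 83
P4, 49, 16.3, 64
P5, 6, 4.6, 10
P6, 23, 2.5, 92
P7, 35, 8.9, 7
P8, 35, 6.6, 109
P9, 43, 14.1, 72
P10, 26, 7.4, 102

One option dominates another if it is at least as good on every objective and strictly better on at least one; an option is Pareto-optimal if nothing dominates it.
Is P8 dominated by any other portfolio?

Yes

P3 vs P8: max drawdown 27≤35, expected return 16.0≥6.6, fees 83≤109 — P3 is at least as good on every objective and strictly better on at least one, so P3 dominates P8.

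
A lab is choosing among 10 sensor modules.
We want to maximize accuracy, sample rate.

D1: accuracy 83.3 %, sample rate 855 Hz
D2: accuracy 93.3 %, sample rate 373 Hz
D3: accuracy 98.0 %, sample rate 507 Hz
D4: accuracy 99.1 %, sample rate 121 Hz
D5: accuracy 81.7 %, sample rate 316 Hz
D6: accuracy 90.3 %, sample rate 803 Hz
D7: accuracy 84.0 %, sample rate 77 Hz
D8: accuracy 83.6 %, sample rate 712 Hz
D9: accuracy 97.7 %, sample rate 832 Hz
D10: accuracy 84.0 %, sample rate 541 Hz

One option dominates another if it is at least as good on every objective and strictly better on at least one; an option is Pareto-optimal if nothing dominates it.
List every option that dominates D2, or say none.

D3: accuracy 98.0≥93.3, sample rate 507≥373 — dominates D2.
D9: accuracy 97.7≥93.3, sample rate 832≥373 — dominates D2.
Others (D1, D4, D5, D6, D7, D8, D10) are each worse than D2 on at least one objective.

D3, D9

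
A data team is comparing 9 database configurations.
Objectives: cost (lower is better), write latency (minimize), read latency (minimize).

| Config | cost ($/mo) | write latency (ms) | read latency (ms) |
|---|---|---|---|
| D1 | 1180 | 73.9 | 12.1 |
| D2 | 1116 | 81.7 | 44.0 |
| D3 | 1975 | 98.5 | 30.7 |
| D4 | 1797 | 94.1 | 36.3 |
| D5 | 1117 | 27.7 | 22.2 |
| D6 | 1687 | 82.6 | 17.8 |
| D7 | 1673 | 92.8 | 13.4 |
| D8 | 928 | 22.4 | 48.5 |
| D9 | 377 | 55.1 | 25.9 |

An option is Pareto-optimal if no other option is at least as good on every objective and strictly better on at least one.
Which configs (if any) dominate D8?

D1: worse on cost (1180 vs 928).
D2: worse on cost (1116 vs 928).
D3: worse on cost (1975 vs 928).
D4: worse on cost (1797 vs 928).
D5: worse on cost (1117 vs 928).
D6: worse on cost (1687 vs 928).
D7: worse on cost (1673 vs 928).
D9: worse on write latency (55.1 vs 22.4).
No option dominates D8.

none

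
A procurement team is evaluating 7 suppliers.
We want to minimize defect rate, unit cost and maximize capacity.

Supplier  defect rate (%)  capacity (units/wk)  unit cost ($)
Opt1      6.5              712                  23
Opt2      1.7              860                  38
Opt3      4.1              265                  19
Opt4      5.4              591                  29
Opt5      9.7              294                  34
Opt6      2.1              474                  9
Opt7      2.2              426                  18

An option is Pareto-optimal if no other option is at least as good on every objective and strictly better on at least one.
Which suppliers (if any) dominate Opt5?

Opt1, Opt4, Opt6, Opt7

Opt1: defect rate 6.5≤9.7, capacity 712≥294, unit cost 23≤34 — dominates Opt5.
Opt4: defect rate 5.4≤9.7, capacity 591≥294, unit cost 29≤34 — dominates Opt5.
Opt6: defect rate 2.1≤9.7, capacity 474≥294, unit cost 9≤34 — dominates Opt5.
Opt7: defect rate 2.2≤9.7, capacity 426≥294, unit cost 18≤34 — dominates Opt5.
Others (Opt2, Opt3) are each worse than Opt5 on at least one objective.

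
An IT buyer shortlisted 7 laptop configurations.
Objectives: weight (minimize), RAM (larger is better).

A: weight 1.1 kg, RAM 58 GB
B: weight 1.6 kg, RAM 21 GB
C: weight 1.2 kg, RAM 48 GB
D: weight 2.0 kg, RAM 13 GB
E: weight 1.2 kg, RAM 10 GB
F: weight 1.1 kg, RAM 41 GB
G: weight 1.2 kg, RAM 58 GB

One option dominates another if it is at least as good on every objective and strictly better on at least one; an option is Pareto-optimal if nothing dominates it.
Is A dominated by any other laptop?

B: worse on weight (1.6 vs 1.1).
C: worse on weight (1.2 vs 1.1).
D: worse on weight (2.0 vs 1.1).
E: worse on weight (1.2 vs 1.1).
F: worse on RAM (41 vs 58).
G: worse on weight (1.2 vs 1.1).
No option is at least as good as A on every objective and strictly better on one.

No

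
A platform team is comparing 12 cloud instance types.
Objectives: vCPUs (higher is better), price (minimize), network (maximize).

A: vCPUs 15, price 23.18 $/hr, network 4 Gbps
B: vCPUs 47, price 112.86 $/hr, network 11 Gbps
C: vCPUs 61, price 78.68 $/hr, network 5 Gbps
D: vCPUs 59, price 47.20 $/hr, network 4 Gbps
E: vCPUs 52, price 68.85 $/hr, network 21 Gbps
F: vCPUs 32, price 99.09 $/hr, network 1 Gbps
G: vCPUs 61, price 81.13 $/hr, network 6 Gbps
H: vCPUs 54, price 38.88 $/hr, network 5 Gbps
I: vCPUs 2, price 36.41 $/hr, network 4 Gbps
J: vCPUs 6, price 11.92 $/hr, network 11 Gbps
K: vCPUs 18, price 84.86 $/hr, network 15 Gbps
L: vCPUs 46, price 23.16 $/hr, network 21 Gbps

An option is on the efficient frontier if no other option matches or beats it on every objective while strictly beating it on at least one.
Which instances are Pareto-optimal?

C, D, E, G, H, J, L

A: dominated by L (vCPUs 46≥15, price 23.16≤23.18, network 21≥4).
B: dominated by E (vCPUs 52≥47, price 68.85≤112.86, network 21≥11).
C: not dominated.
D: not dominated.
E: not dominated.
F: dominated by C (vCPUs 61≥32, price 78.68≤99.09, network 5≥1).
G: not dominated.
H: not dominated.
I: dominated by A (vCPUs 15≥2, price 23.18≤36.41, network 4≥4).
J: not dominated (best price).
K: dominated by E (vCPUs 52≥18, price 68.85≤84.86, network 21≥15).
L: not dominated.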